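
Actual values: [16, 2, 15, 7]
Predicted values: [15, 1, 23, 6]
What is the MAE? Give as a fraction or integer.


MAE = (1/4) * (|16-15|=1 + |2-1|=1 + |15-23|=8 + |7-6|=1). Sum = 11. MAE = 11/4.

11/4


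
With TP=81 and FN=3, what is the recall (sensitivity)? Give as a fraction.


Recall = TP / (TP + FN) = 81 / 84 = 27/28.

27/28


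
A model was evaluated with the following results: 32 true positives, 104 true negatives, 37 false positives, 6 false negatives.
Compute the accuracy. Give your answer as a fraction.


Accuracy = (TP + TN) / (TP + TN + FP + FN) = (32 + 104) / 179 = 136/179.

136/179


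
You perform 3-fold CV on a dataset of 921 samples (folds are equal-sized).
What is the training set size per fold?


Each validation fold has 921/3 = 307 samples. Training set = 921 - 307 = 614.

614


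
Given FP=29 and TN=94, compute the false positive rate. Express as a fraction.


FPR = FP / (FP + TN) = 29 / 123 = 29/123.

29/123


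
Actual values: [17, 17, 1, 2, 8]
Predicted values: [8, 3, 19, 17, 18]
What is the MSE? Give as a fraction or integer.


MSE = (1/5) * ((17-8)^2=81 + (17-3)^2=196 + (1-19)^2=324 + (2-17)^2=225 + (8-18)^2=100). Sum = 926. MSE = 926/5.

926/5


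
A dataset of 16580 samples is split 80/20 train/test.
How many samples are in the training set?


Test set = 16580 * 20% = 3316. Training set = 16580 - 3316 = 13264.

13264


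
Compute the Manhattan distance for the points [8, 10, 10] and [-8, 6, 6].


d = sum of absolute differences: |8--8|=16 + |10-6|=4 + |10-6|=4 = 24.

24


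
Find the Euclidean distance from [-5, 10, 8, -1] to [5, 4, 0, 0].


d = sqrt(sum of squared differences). (-5-5)^2=100, (10-4)^2=36, (8-0)^2=64, (-1-0)^2=1. Sum = 201.

sqrt(201)


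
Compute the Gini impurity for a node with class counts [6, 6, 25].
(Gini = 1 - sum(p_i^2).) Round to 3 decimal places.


Total = 37. Proportions: 6/37, 6/37, 25/37. sum(p_i^2) = 0.5091. Gini = 1 - 0.5091 = 0.4909, which rounds to 0.491.

0.491


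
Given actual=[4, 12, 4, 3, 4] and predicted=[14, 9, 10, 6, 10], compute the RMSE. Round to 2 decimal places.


MSE = 38.0000. RMSE = sqrt(38.0000) = 6.16.

6.16


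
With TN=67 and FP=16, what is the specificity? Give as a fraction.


Specificity = TN / (TN + FP) = 67 / 83 = 67/83.

67/83


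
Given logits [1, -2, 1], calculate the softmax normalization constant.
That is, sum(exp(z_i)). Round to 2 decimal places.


Denom = e^1=2.7183 + e^-2=0.1353 + e^1=2.7183. Sum = 5.5719, which rounds to 5.57.

5.57


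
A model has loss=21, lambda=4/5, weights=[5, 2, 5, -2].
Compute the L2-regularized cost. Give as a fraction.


L2 sq norm = sum(w^2) = 58. J = 21 + 4/5 * 58 = 337/5.

337/5


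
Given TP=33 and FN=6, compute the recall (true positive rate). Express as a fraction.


Recall = TP / (TP + FN) = 33 / 39 = 11/13.

11/13


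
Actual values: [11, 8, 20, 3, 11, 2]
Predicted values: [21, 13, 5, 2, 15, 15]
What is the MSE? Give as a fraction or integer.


MSE = (1/6) * ((11-21)^2=100 + (8-13)^2=25 + (20-5)^2=225 + (3-2)^2=1 + (11-15)^2=16 + (2-15)^2=169). Sum = 536. MSE = 268/3.

268/3


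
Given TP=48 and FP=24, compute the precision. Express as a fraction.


Precision = TP / (TP + FP) = 48 / 72 = 2/3.

2/3


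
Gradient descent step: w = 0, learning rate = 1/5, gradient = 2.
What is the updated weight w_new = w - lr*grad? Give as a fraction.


w_new = 0 - 1/5 * 2 = 0 - 2/5 = -2/5.

-2/5


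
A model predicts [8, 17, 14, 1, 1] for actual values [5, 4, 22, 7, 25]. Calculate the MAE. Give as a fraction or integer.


MAE = (1/5) * (|5-8|=3 + |4-17|=13 + |22-14|=8 + |7-1|=6 + |25-1|=24). Sum = 54. MAE = 54/5.

54/5


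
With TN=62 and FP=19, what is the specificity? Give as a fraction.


Specificity = TN / (TN + FP) = 62 / 81 = 62/81.

62/81


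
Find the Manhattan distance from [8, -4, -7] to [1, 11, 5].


d = sum of absolute differences: |8-1|=7 + |-4-11|=15 + |-7-5|=12 = 34.

34


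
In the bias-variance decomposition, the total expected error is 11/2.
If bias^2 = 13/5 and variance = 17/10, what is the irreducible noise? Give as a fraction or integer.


Total error = bias^2 + variance + irreducible noise. So irreducible noise = 11/2 - 13/5 - 17/10 = 6/5.

6/5


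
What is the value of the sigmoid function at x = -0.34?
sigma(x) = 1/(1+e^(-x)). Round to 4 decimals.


sigma(-0.34) = 1/(1+e^(0.34)) = 1/(1+1.404948) = 1/2.404948 = 0.4158.

0.4158


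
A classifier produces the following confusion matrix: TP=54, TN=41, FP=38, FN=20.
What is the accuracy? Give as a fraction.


Accuracy = (TP + TN) / (TP + TN + FP + FN) = (54 + 41) / 153 = 95/153.

95/153


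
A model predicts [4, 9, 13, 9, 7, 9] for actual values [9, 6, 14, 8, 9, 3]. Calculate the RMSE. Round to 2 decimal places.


MSE = 12.6667. RMSE = sqrt(12.6667) = 3.56.

3.56


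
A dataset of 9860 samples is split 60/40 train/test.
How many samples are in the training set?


Test set = 9860 * 40% = 3944. Training set = 9860 - 3944 = 5916.

5916


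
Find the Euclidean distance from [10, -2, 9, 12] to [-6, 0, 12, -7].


d = sqrt(sum of squared differences). (10--6)^2=256, (-2-0)^2=4, (9-12)^2=9, (12--7)^2=361. Sum = 630.

sqrt(630)


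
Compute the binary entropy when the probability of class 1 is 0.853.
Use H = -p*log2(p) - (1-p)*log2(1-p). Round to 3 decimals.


H = -0.853*log2(0.853) - 0.147*log2(0.147) = 0.602.

0.602


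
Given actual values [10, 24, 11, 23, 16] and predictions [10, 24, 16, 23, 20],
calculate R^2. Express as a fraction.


Mean(y) = 84/5. SS_res = 41. SS_tot = 854/5. R^2 = 1 - 41/(854/5) = 649/854.

649/854


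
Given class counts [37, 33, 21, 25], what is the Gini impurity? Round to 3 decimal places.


Total = 116. Proportions: 37/116, 33/116, 21/116, 25/116. sum(p_i^2) = 0.2619. Gini = 1 - 0.2619 = 0.7381, which rounds to 0.738.

0.738


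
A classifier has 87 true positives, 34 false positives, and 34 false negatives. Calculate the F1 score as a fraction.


Precision = 87/121 = 87/121. Recall = 87/121 = 87/121. F1 = 2*P*R/(P+R) = 87/121.

87/121


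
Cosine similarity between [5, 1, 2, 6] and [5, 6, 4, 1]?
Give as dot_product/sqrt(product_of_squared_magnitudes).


dot = 45. |a|^2 = 66, |b|^2 = 78. cos = 45/sqrt(5148).

45/sqrt(5148)


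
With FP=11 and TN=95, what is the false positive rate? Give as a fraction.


FPR = FP / (FP + TN) = 11 / 106 = 11/106.

11/106


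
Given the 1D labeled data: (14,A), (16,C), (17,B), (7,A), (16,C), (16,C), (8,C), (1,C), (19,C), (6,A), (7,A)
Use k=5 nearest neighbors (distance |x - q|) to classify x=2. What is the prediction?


Distances: |14-2|=12, |16-2|=14, |17-2|=15, |7-2|=5, |16-2|=14, |16-2|=14, |8-2|=6, |1-2|=1, |19-2|=17, |6-2|=4, |7-2|=5. 5 nearest: (1,C), (6,A), (7,A), (7,A), (8,C). Counts: {'C': 2, 'A': 3}. Majority class: A.

A


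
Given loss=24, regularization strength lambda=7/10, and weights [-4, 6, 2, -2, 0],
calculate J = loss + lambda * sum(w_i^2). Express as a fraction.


L2 sq norm = sum(w^2) = 60. J = 24 + 7/10 * 60 = 66.

66


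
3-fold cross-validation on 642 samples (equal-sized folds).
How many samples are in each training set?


Each validation fold has 642/3 = 214 samples. Training set = 642 - 214 = 428.

428


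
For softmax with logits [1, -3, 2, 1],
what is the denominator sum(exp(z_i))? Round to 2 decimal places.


Denom = e^1=2.7183 + e^-3=0.0498 + e^2=7.3891 + e^1=2.7183. Sum = 12.8755, which rounds to 12.88.

12.88


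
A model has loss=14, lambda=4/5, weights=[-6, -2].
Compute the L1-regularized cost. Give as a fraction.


L1 norm = sum(|w|) = 8. J = 14 + 4/5 * 8 = 102/5.

102/5


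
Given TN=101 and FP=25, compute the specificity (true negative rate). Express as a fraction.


Specificity = TN / (TN + FP) = 101 / 126 = 101/126.

101/126


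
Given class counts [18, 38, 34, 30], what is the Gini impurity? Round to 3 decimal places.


Total = 120. Proportions: 18/120, 38/120, 34/120, 30/120. sum(p_i^2) = 0.2656. Gini = 1 - 0.2656 = 0.7344, which rounds to 0.734.

0.734


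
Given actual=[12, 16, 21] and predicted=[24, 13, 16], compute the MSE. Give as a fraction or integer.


MSE = (1/3) * ((12-24)^2=144 + (16-13)^2=9 + (21-16)^2=25). Sum = 178. MSE = 178/3.

178/3


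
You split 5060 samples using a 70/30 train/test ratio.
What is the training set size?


Test set = 5060 * 30% = 1518. Training set = 5060 - 1518 = 3542.

3542


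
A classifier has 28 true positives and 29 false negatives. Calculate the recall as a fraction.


Recall = TP / (TP + FN) = 28 / 57 = 28/57.

28/57


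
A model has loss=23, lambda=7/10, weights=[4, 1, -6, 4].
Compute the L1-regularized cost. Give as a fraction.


L1 norm = sum(|w|) = 15. J = 23 + 7/10 * 15 = 67/2.

67/2


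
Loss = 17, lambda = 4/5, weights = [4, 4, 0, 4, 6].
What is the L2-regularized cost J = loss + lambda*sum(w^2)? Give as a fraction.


L2 sq norm = sum(w^2) = 84. J = 17 + 4/5 * 84 = 421/5.

421/5


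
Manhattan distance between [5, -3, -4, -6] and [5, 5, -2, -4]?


d = sum of absolute differences: |5-5|=0 + |-3-5|=8 + |-4--2|=2 + |-6--4|=2 = 12.

12


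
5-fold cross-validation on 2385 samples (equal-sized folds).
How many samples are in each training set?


Each validation fold has 2385/5 = 477 samples. Training set = 2385 - 477 = 1908.

1908


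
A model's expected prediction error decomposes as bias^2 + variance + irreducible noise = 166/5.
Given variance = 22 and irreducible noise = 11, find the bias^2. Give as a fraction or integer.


Total error = bias^2 + variance + irreducible noise. So bias^2 = 166/5 - 22 - 11 = 1/5.

1/5


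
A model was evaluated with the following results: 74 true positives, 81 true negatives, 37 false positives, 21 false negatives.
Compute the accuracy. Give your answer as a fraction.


Accuracy = (TP + TN) / (TP + TN + FP + FN) = (74 + 81) / 213 = 155/213.

155/213


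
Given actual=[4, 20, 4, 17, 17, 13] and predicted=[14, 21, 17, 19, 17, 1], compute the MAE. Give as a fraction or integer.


MAE = (1/6) * (|4-14|=10 + |20-21|=1 + |4-17|=13 + |17-19|=2 + |17-17|=0 + |13-1|=12). Sum = 38. MAE = 19/3.

19/3


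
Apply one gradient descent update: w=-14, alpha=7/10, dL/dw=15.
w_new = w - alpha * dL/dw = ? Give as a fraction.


w_new = -14 - 7/10 * 15 = -14 - 21/2 = -49/2.

-49/2


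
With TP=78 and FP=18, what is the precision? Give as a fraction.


Precision = TP / (TP + FP) = 78 / 96 = 13/16.

13/16


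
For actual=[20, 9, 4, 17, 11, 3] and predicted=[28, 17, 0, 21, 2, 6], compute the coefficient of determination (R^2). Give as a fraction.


Mean(y) = 32/3. SS_res = 250. SS_tot = 700/3. R^2 = 1 - 250/(700/3) = -1/14.

-1/14


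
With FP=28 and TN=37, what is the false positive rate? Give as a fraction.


FPR = FP / (FP + TN) = 28 / 65 = 28/65.

28/65


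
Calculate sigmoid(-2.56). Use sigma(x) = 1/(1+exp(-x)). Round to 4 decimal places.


sigma(-2.56) = 1/(1+e^(2.56)) = 1/(1+12.935817) = 1/13.935817 = 0.0718.

0.0718


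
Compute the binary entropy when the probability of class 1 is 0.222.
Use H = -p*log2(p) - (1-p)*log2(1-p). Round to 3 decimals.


H = -0.222*log2(0.222) - 0.778*log2(0.778) = 0.764.

0.764


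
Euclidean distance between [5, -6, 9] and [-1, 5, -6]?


d = sqrt(sum of squared differences). (5--1)^2=36, (-6-5)^2=121, (9--6)^2=225. Sum = 382.

sqrt(382)


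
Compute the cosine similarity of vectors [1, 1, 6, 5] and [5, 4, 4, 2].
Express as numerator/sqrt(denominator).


dot = 43. |a|^2 = 63, |b|^2 = 61. cos = 43/sqrt(3843).

43/sqrt(3843)


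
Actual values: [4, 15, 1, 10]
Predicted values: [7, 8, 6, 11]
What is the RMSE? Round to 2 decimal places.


MSE = 21.0000. RMSE = sqrt(21.0000) = 4.58.

4.58


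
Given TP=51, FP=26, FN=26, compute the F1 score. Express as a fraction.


Precision = 51/77 = 51/77. Recall = 51/77 = 51/77. F1 = 2*P*R/(P+R) = 51/77.

51/77


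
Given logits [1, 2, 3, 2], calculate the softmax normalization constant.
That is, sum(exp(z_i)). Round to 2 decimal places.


Denom = e^1=2.7183 + e^2=7.3891 + e^3=20.0855 + e^2=7.3891. Sum = 37.5820, which rounds to 37.58.

37.58


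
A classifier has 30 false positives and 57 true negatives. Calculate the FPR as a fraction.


FPR = FP / (FP + TN) = 30 / 87 = 10/29.

10/29


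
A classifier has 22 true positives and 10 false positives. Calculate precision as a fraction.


Precision = TP / (TP + FP) = 22 / 32 = 11/16.

11/16


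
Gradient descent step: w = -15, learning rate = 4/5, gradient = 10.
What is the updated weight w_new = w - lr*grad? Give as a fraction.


w_new = -15 - 4/5 * 10 = -15 - 8 = -23.

-23


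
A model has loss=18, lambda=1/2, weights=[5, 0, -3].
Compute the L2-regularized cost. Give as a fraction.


L2 sq norm = sum(w^2) = 34. J = 18 + 1/2 * 34 = 35.

35


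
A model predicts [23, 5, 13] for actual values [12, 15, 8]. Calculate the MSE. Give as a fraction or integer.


MSE = (1/3) * ((12-23)^2=121 + (15-5)^2=100 + (8-13)^2=25). Sum = 246. MSE = 82.

82


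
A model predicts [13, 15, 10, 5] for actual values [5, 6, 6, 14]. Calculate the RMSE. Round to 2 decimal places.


MSE = 60.5000. RMSE = sqrt(60.5000) = 7.78.

7.78


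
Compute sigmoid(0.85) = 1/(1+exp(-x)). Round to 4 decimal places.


sigma(0.85) = 1/(1+e^(-0.85)) = 1/(1+0.427415) = 1/1.427415 = 0.7006.

0.7006


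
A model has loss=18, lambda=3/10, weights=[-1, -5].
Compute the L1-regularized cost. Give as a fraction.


L1 norm = sum(|w|) = 6. J = 18 + 3/10 * 6 = 99/5.

99/5


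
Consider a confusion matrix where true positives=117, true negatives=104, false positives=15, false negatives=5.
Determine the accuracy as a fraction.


Accuracy = (TP + TN) / (TP + TN + FP + FN) = (117 + 104) / 241 = 221/241.

221/241


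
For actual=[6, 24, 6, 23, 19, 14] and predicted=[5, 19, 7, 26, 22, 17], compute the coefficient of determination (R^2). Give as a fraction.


Mean(y) = 46/3. SS_res = 54. SS_tot = 970/3. R^2 = 1 - 54/(970/3) = 404/485.

404/485


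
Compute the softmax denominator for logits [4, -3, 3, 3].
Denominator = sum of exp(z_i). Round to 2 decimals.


Denom = e^4=54.5982 + e^-3=0.0498 + e^3=20.0855 + e^3=20.0855. Sum = 94.8190, which rounds to 94.82.

94.82


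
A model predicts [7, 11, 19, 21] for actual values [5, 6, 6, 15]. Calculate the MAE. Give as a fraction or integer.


MAE = (1/4) * (|5-7|=2 + |6-11|=5 + |6-19|=13 + |15-21|=6). Sum = 26. MAE = 13/2.

13/2


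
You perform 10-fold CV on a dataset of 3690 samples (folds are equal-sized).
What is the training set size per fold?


Each validation fold has 3690/10 = 369 samples. Training set = 3690 - 369 = 3321.

3321


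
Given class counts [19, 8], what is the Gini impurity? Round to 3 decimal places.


Total = 27. Proportions: 19/27, 8/27. sum(p_i^2) = 0.5830. Gini = 1 - 0.5830 = 0.4170, which rounds to 0.417.

0.417


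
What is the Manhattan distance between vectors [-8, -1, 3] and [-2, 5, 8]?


d = sum of absolute differences: |-8--2|=6 + |-1-5|=6 + |3-8|=5 = 17.

17


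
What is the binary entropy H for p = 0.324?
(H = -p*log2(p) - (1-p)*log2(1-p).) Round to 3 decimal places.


H = -0.324*log2(0.324) - 0.676*log2(0.676) = 0.909.

0.909


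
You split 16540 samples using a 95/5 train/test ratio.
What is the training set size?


Test set = 16540 * 5% = 827. Training set = 16540 - 827 = 15713.

15713


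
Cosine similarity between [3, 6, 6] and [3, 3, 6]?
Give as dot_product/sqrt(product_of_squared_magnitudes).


dot = 63. |a|^2 = 81, |b|^2 = 54. cos = 63/sqrt(4374).

63/sqrt(4374)


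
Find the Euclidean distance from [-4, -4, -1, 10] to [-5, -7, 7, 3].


d = sqrt(sum of squared differences). (-4--5)^2=1, (-4--7)^2=9, (-1-7)^2=64, (10-3)^2=49. Sum = 123.

sqrt(123)


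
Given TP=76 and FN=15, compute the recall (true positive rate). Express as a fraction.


Recall = TP / (TP + FN) = 76 / 91 = 76/91.

76/91


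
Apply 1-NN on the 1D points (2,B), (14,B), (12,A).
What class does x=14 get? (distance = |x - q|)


Distances: |2-14|=12, |14-14|=0, |12-14|=2. 1 nearest: (14,B). Counts: {'B': 1}. Majority class: B.

B


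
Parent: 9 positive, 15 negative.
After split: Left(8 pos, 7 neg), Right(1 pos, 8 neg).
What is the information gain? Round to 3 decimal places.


H(parent) = 0.9544. H(left) = 0.9968, H(right) = 0.5033. Weighted = (15/24)*0.9968 + (9/24)*0.5033 = 0.8117. IG = 0.9544 - 0.8117 = 0.1427, which rounds to 0.143.

0.143


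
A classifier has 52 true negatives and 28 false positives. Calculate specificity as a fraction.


Specificity = TN / (TN + FP) = 52 / 80 = 13/20.

13/20


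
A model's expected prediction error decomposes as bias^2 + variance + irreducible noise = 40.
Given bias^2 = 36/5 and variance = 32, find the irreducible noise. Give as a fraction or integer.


Total error = bias^2 + variance + irreducible noise. So irreducible noise = 40 - 36/5 - 32 = 4/5.

4/5


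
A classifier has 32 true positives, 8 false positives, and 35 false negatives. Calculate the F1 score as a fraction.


Precision = 32/40 = 4/5. Recall = 32/67 = 32/67. F1 = 2*P*R/(P+R) = 64/107.

64/107


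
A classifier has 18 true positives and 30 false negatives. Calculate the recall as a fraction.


Recall = TP / (TP + FN) = 18 / 48 = 3/8.

3/8


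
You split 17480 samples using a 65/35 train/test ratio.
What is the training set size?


Test set = 17480 * 35% = 6118. Training set = 17480 - 6118 = 11362.

11362


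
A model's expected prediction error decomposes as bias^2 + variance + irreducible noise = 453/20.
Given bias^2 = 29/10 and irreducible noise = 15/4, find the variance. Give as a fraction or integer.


Total error = bias^2 + variance + irreducible noise. So variance = 453/20 - 29/10 - 15/4 = 16.

16


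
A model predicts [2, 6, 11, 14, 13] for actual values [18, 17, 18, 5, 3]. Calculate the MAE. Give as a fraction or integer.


MAE = (1/5) * (|18-2|=16 + |17-6|=11 + |18-11|=7 + |5-14|=9 + |3-13|=10). Sum = 53. MAE = 53/5.

53/5


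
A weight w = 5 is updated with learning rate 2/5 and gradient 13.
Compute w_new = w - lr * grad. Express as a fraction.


w_new = 5 - 2/5 * 13 = 5 - 26/5 = -1/5.

-1/5


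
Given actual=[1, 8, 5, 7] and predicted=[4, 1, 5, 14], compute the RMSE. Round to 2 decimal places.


MSE = 26.7500. RMSE = sqrt(26.7500) = 5.17.

5.17


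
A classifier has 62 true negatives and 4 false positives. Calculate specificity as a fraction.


Specificity = TN / (TN + FP) = 62 / 66 = 31/33.

31/33


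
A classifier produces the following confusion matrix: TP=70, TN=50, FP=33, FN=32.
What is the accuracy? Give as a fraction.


Accuracy = (TP + TN) / (TP + TN + FP + FN) = (70 + 50) / 185 = 24/37.

24/37


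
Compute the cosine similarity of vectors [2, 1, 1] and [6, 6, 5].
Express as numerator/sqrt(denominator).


dot = 23. |a|^2 = 6, |b|^2 = 97. cos = 23/sqrt(582).

23/sqrt(582)


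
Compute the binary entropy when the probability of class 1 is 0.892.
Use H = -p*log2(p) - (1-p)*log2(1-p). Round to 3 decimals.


H = -0.892*log2(0.892) - 0.108*log2(0.108) = 0.494.

0.494


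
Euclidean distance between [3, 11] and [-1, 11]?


d = sqrt(sum of squared differences). (3--1)^2=16, (11-11)^2=0. Sum = 16.

4


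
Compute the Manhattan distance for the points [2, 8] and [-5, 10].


d = sum of absolute differences: |2--5|=7 + |8-10|=2 = 9.

9


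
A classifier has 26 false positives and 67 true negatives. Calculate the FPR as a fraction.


FPR = FP / (FP + TN) = 26 / 93 = 26/93.

26/93


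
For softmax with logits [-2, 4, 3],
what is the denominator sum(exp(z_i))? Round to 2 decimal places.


Denom = e^-2=0.1353 + e^4=54.5982 + e^3=20.0855. Sum = 74.8190, which rounds to 74.82.

74.82


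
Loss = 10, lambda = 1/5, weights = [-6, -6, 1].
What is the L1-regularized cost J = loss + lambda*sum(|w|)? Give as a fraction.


L1 norm = sum(|w|) = 13. J = 10 + 1/5 * 13 = 63/5.

63/5


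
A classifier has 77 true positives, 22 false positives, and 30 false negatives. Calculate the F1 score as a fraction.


Precision = 77/99 = 7/9. Recall = 77/107 = 77/107. F1 = 2*P*R/(P+R) = 77/103.

77/103


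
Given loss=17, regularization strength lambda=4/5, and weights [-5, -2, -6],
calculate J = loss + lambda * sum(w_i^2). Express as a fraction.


L2 sq norm = sum(w^2) = 65. J = 17 + 4/5 * 65 = 69.

69


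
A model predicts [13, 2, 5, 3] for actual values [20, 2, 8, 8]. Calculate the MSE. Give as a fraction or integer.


MSE = (1/4) * ((20-13)^2=49 + (2-2)^2=0 + (8-5)^2=9 + (8-3)^2=25). Sum = 83. MSE = 83/4.

83/4


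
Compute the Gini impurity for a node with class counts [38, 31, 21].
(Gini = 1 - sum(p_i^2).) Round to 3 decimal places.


Total = 90. Proportions: 38/90, 31/90, 21/90. sum(p_i^2) = 0.3514. Gini = 1 - 0.3514 = 0.6486, which rounds to 0.649.

0.649


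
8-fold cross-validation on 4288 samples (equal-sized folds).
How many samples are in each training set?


Each validation fold has 4288/8 = 536 samples. Training set = 4288 - 536 = 3752.

3752


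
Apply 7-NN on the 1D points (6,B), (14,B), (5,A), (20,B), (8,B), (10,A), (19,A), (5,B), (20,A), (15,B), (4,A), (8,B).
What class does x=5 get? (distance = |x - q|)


Distances: |6-5|=1, |14-5|=9, |5-5|=0, |20-5|=15, |8-5|=3, |10-5|=5, |19-5|=14, |5-5|=0, |20-5|=15, |15-5|=10, |4-5|=1, |8-5|=3. 7 nearest: (5,A), (5,B), (4,A), (6,B), (8,B), (8,B), (10,A). Counts: {'A': 3, 'B': 4}. Majority class: B.

B


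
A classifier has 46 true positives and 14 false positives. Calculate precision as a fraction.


Precision = TP / (TP + FP) = 46 / 60 = 23/30.

23/30


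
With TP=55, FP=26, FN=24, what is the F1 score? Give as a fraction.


Precision = 55/81 = 55/81. Recall = 55/79 = 55/79. F1 = 2*P*R/(P+R) = 11/16.

11/16


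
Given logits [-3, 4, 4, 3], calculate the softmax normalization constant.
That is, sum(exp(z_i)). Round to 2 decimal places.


Denom = e^-3=0.0498 + e^4=54.5982 + e^4=54.5982 + e^3=20.0855. Sum = 129.3317, which rounds to 129.33.

129.33


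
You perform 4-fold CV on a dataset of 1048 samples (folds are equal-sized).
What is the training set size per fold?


Each validation fold has 1048/4 = 262 samples. Training set = 1048 - 262 = 786.

786


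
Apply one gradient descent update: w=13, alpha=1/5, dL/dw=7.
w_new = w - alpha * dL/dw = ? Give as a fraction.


w_new = 13 - 1/5 * 7 = 13 - 7/5 = 58/5.

58/5


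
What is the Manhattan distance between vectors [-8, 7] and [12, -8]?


d = sum of absolute differences: |-8-12|=20 + |7--8|=15 = 35.

35


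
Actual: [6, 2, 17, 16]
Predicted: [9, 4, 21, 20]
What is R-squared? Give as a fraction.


Mean(y) = 41/4. SS_res = 45. SS_tot = 659/4. R^2 = 1 - 45/(659/4) = 479/659.

479/659


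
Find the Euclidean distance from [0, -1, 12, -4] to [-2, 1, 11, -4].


d = sqrt(sum of squared differences). (0--2)^2=4, (-1-1)^2=4, (12-11)^2=1, (-4--4)^2=0. Sum = 9.

3


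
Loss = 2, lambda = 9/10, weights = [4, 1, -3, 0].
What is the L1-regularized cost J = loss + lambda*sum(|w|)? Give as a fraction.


L1 norm = sum(|w|) = 8. J = 2 + 9/10 * 8 = 46/5.

46/5


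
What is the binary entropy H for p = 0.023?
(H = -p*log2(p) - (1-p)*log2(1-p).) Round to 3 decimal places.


H = -0.023*log2(0.023) - 0.977*log2(0.977) = 0.158.

0.158


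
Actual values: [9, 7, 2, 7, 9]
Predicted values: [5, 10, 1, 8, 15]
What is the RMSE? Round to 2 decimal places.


MSE = 12.6000. RMSE = sqrt(12.6000) = 3.55.

3.55


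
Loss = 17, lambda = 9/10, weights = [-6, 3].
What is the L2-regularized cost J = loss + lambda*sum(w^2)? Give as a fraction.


L2 sq norm = sum(w^2) = 45. J = 17 + 9/10 * 45 = 115/2.

115/2


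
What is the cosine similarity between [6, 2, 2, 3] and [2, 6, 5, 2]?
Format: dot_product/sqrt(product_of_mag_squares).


dot = 40. |a|^2 = 53, |b|^2 = 69. cos = 40/sqrt(3657).

40/sqrt(3657)


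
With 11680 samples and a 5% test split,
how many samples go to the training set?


Test set = 11680 * 5% = 584. Training set = 11680 - 584 = 11096.

11096


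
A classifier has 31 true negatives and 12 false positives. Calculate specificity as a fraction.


Specificity = TN / (TN + FP) = 31 / 43 = 31/43.

31/43


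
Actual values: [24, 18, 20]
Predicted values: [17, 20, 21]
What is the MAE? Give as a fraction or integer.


MAE = (1/3) * (|24-17|=7 + |18-20|=2 + |20-21|=1). Sum = 10. MAE = 10/3.

10/3


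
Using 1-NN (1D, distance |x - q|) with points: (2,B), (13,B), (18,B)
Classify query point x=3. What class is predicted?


Distances: |2-3|=1, |13-3|=10, |18-3|=15. 1 nearest: (2,B). Counts: {'B': 1}. Majority class: B.

B


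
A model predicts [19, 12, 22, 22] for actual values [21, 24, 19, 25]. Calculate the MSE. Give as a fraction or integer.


MSE = (1/4) * ((21-19)^2=4 + (24-12)^2=144 + (19-22)^2=9 + (25-22)^2=9). Sum = 166. MSE = 83/2.

83/2


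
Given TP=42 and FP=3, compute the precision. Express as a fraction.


Precision = TP / (TP + FP) = 42 / 45 = 14/15.

14/15


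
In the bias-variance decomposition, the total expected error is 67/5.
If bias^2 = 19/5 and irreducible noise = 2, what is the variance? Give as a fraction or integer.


Total error = bias^2 + variance + irreducible noise. So variance = 67/5 - 19/5 - 2 = 38/5.

38/5


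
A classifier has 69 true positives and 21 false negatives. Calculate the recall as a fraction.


Recall = TP / (TP + FN) = 69 / 90 = 23/30.

23/30


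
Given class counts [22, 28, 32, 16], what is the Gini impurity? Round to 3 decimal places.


Total = 98. Proportions: 22/98, 28/98, 32/98, 16/98. sum(p_i^2) = 0.2653. Gini = 1 - 0.2653 = 0.7347, which rounds to 0.735.

0.735


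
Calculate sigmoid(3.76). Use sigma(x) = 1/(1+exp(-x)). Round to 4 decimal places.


sigma(3.76) = 1/(1+e^(-3.76)) = 1/(1+0.023284) = 1/1.023284 = 0.9772.

0.9772


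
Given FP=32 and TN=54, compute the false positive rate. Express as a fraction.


FPR = FP / (FP + TN) = 32 / 86 = 16/43.

16/43


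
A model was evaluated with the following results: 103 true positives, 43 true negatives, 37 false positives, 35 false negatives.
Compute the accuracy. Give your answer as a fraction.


Accuracy = (TP + TN) / (TP + TN + FP + FN) = (103 + 43) / 218 = 73/109.

73/109


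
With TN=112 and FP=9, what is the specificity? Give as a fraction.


Specificity = TN / (TN + FP) = 112 / 121 = 112/121.

112/121


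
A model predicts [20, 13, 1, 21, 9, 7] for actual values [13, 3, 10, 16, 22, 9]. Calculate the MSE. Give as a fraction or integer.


MSE = (1/6) * ((13-20)^2=49 + (3-13)^2=100 + (10-1)^2=81 + (16-21)^2=25 + (22-9)^2=169 + (9-7)^2=4). Sum = 428. MSE = 214/3.

214/3


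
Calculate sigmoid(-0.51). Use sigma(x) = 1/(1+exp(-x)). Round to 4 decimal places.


sigma(-0.51) = 1/(1+e^(0.51)) = 1/(1+1.665291) = 1/2.665291 = 0.3752.

0.3752


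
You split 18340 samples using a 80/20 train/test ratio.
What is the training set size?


Test set = 18340 * 20% = 3668. Training set = 18340 - 3668 = 14672.

14672


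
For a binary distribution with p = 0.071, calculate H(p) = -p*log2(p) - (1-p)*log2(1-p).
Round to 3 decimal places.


H = -0.071*log2(0.071) - 0.929*log2(0.929) = 0.370.

0.370


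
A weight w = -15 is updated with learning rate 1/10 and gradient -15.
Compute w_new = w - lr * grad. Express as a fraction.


w_new = -15 - 1/10 * -15 = -15 - -3/2 = -27/2.

-27/2


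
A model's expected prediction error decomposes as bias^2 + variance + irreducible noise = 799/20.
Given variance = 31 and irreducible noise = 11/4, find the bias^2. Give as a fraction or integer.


Total error = bias^2 + variance + irreducible noise. So bias^2 = 799/20 - 31 - 11/4 = 31/5.

31/5


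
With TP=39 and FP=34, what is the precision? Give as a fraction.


Precision = TP / (TP + FP) = 39 / 73 = 39/73.

39/73


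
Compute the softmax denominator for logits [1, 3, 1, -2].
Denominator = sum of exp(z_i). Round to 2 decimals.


Denom = e^1=2.7183 + e^3=20.0855 + e^1=2.7183 + e^-2=0.1353. Sum = 25.6574, which rounds to 25.66.

25.66


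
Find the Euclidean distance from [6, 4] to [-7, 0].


d = sqrt(sum of squared differences). (6--7)^2=169, (4-0)^2=16. Sum = 185.

sqrt(185)


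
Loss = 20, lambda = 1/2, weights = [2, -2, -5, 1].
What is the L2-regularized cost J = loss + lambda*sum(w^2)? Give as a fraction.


L2 sq norm = sum(w^2) = 34. J = 20 + 1/2 * 34 = 37.

37


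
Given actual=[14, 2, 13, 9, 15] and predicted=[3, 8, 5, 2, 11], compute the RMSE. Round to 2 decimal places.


MSE = 57.2000. RMSE = sqrt(57.2000) = 7.56.

7.56


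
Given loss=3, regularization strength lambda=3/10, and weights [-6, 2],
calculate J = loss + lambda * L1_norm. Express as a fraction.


L1 norm = sum(|w|) = 8. J = 3 + 3/10 * 8 = 27/5.

27/5


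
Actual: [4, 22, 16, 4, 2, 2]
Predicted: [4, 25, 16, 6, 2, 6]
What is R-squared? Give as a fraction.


Mean(y) = 25/3. SS_res = 29. SS_tot = 1090/3. R^2 = 1 - 29/(1090/3) = 1003/1090.

1003/1090


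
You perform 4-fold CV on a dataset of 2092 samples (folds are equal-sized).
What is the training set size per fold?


Each validation fold has 2092/4 = 523 samples. Training set = 2092 - 523 = 1569.

1569


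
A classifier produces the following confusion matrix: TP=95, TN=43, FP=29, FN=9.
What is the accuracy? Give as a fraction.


Accuracy = (TP + TN) / (TP + TN + FP + FN) = (95 + 43) / 176 = 69/88.

69/88


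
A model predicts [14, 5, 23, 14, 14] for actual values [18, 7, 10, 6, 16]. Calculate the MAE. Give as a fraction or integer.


MAE = (1/5) * (|18-14|=4 + |7-5|=2 + |10-23|=13 + |6-14|=8 + |16-14|=2). Sum = 29. MAE = 29/5.

29/5


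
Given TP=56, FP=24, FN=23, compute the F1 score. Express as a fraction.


Precision = 56/80 = 7/10. Recall = 56/79 = 56/79. F1 = 2*P*R/(P+R) = 112/159.

112/159


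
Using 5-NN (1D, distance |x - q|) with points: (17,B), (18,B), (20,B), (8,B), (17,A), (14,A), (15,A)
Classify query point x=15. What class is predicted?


Distances: |17-15|=2, |18-15|=3, |20-15|=5, |8-15|=7, |17-15|=2, |14-15|=1, |15-15|=0. 5 nearest: (15,A), (14,A), (17,A), (17,B), (18,B). Counts: {'A': 3, 'B': 2}. Majority class: A.

A


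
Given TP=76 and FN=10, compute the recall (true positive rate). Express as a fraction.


Recall = TP / (TP + FN) = 76 / 86 = 38/43.

38/43


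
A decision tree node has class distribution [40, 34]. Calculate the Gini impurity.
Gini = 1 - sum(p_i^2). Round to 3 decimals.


Total = 74. Proportions: 40/74, 34/74. sum(p_i^2) = 0.5033. Gini = 1 - 0.5033 = 0.4967, which rounds to 0.497.

0.497


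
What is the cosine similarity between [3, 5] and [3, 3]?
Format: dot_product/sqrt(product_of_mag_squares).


dot = 24. |a|^2 = 34, |b|^2 = 18. cos = 24/sqrt(612).

24/sqrt(612)


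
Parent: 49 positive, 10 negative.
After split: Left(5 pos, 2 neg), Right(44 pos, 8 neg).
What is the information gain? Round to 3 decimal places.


H(parent) = 0.6565. H(left) = 0.8631, H(right) = 0.6194. Weighted = (7/59)*0.8631 + (52/59)*0.6194 = 0.6483. IG = 0.6565 - 0.6483 = 0.0082, which rounds to 0.008.

0.008


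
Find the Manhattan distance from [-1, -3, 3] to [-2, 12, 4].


d = sum of absolute differences: |-1--2|=1 + |-3-12|=15 + |3-4|=1 = 17.

17


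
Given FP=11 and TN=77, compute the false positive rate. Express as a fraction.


FPR = FP / (FP + TN) = 11 / 88 = 1/8.

1/8


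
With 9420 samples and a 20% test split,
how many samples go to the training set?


Test set = 9420 * 20% = 1884. Training set = 9420 - 1884 = 7536.

7536


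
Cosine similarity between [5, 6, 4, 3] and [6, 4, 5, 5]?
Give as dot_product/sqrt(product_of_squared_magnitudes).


dot = 89. |a|^2 = 86, |b|^2 = 102. cos = 89/sqrt(8772).

89/sqrt(8772)


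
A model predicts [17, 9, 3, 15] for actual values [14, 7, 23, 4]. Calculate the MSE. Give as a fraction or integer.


MSE = (1/4) * ((14-17)^2=9 + (7-9)^2=4 + (23-3)^2=400 + (4-15)^2=121). Sum = 534. MSE = 267/2.

267/2


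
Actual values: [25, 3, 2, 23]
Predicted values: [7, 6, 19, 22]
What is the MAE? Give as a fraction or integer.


MAE = (1/4) * (|25-7|=18 + |3-6|=3 + |2-19|=17 + |23-22|=1). Sum = 39. MAE = 39/4.

39/4


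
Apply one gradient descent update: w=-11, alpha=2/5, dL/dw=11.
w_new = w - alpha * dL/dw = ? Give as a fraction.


w_new = -11 - 2/5 * 11 = -11 - 22/5 = -77/5.

-77/5


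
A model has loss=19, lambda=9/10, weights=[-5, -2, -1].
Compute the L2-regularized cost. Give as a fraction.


L2 sq norm = sum(w^2) = 30. J = 19 + 9/10 * 30 = 46.

46


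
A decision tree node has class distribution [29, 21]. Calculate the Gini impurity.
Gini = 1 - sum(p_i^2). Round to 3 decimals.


Total = 50. Proportions: 29/50, 21/50. sum(p_i^2) = 0.5128. Gini = 1 - 0.5128 = 0.4872, which rounds to 0.487.

0.487


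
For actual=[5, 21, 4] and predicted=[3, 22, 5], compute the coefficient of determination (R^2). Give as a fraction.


Mean(y) = 10. SS_res = 6. SS_tot = 182. R^2 = 1 - 6/(182) = 88/91.

88/91


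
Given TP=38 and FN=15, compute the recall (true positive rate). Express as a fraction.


Recall = TP / (TP + FN) = 38 / 53 = 38/53.

38/53


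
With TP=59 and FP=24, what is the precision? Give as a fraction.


Precision = TP / (TP + FP) = 59 / 83 = 59/83.

59/83


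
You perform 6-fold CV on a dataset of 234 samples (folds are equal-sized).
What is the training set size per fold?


Each validation fold has 234/6 = 39 samples. Training set = 234 - 39 = 195.

195


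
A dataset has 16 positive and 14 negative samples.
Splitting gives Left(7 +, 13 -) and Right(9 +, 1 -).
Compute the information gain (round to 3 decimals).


H(parent) = 0.9968. H(left) = 0.9341, H(right) = 0.4690. Weighted = (20/30)*0.9341 + (10/30)*0.4690 = 0.7791. IG = 0.9968 - 0.7791 = 0.2177, which rounds to 0.218.

0.218


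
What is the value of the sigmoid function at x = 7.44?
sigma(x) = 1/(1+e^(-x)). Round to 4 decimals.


sigma(7.44) = 1/(1+e^(-7.44)) = 1/(1+0.000587) = 1/1.000587 = 0.9994.

0.9994


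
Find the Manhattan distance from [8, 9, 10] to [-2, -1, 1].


d = sum of absolute differences: |8--2|=10 + |9--1|=10 + |10-1|=9 = 29.

29


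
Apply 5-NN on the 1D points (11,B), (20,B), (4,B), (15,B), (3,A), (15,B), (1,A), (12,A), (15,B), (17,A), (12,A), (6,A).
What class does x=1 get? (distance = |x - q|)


Distances: |11-1|=10, |20-1|=19, |4-1|=3, |15-1|=14, |3-1|=2, |15-1|=14, |1-1|=0, |12-1|=11, |15-1|=14, |17-1|=16, |12-1|=11, |6-1|=5. 5 nearest: (1,A), (3,A), (4,B), (6,A), (11,B). Counts: {'A': 3, 'B': 2}. Majority class: A.

A


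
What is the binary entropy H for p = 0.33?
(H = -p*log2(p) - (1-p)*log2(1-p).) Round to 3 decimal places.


H = -0.33*log2(0.33) - 0.67*log2(0.67) = 0.915.

0.915


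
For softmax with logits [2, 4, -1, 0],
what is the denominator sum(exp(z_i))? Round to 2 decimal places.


Denom = e^2=7.3891 + e^4=54.5982 + e^-1=0.3679 + e^0=1.0000. Sum = 63.3552, which rounds to 63.36.

63.36


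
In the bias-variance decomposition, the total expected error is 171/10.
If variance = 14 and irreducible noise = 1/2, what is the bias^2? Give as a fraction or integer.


Total error = bias^2 + variance + irreducible noise. So bias^2 = 171/10 - 14 - 1/2 = 13/5.

13/5


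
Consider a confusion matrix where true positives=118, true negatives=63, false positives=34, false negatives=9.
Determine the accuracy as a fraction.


Accuracy = (TP + TN) / (TP + TN + FP + FN) = (118 + 63) / 224 = 181/224.

181/224


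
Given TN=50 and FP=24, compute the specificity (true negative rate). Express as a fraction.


Specificity = TN / (TN + FP) = 50 / 74 = 25/37.

25/37


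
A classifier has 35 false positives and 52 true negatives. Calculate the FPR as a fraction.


FPR = FP / (FP + TN) = 35 / 87 = 35/87.

35/87


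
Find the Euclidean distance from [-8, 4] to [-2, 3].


d = sqrt(sum of squared differences). (-8--2)^2=36, (4-3)^2=1. Sum = 37.

sqrt(37)


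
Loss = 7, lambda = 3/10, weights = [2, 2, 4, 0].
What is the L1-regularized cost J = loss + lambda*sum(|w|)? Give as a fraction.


L1 norm = sum(|w|) = 8. J = 7 + 3/10 * 8 = 47/5.

47/5


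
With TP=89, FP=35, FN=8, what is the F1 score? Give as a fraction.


Precision = 89/124 = 89/124. Recall = 89/97 = 89/97. F1 = 2*P*R/(P+R) = 178/221.

178/221


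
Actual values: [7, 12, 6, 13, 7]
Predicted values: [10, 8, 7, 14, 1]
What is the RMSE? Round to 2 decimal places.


MSE = 12.6000. RMSE = sqrt(12.6000) = 3.55.

3.55


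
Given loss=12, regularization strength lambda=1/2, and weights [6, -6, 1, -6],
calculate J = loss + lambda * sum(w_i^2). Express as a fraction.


L2 sq norm = sum(w^2) = 109. J = 12 + 1/2 * 109 = 133/2.

133/2


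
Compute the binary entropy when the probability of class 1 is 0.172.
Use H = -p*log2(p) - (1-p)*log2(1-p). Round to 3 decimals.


H = -0.172*log2(0.172) - 0.828*log2(0.828) = 0.662.

0.662


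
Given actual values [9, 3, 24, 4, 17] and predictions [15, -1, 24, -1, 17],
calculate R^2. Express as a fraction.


Mean(y) = 57/5. SS_res = 77. SS_tot = 1606/5. R^2 = 1 - 77/(1606/5) = 111/146.

111/146


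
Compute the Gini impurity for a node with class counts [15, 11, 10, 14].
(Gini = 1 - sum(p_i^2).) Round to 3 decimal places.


Total = 50. Proportions: 15/50, 11/50, 10/50, 14/50. sum(p_i^2) = 0.2568. Gini = 1 - 0.2568 = 0.7432, which rounds to 0.743.

0.743


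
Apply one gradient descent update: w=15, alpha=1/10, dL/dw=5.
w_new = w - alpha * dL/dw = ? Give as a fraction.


w_new = 15 - 1/10 * 5 = 15 - 1/2 = 29/2.

29/2


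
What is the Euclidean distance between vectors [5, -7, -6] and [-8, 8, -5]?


d = sqrt(sum of squared differences). (5--8)^2=169, (-7-8)^2=225, (-6--5)^2=1. Sum = 395.

sqrt(395)


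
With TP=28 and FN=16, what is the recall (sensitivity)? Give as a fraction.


Recall = TP / (TP + FN) = 28 / 44 = 7/11.

7/11


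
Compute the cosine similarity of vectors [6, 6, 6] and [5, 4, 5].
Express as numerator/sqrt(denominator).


dot = 84. |a|^2 = 108, |b|^2 = 66. cos = 84/sqrt(7128).

84/sqrt(7128)


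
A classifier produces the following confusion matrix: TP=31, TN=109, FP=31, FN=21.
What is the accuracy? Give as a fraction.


Accuracy = (TP + TN) / (TP + TN + FP + FN) = (31 + 109) / 192 = 35/48.

35/48


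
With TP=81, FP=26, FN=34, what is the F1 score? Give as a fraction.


Precision = 81/107 = 81/107. Recall = 81/115 = 81/115. F1 = 2*P*R/(P+R) = 27/37.

27/37


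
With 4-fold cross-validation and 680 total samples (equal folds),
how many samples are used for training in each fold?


Each validation fold has 680/4 = 170 samples. Training set = 680 - 170 = 510.

510


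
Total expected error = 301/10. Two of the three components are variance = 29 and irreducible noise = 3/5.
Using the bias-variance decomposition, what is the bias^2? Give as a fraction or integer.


Total error = bias^2 + variance + irreducible noise. So bias^2 = 301/10 - 29 - 3/5 = 1/2.

1/2


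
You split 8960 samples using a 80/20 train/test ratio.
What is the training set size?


Test set = 8960 * 20% = 1792. Training set = 8960 - 1792 = 7168.

7168


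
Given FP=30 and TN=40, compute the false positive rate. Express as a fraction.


FPR = FP / (FP + TN) = 30 / 70 = 3/7.

3/7


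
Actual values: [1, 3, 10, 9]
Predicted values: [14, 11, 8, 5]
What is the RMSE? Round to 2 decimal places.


MSE = 63.2500. RMSE = sqrt(63.2500) = 7.95.

7.95
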